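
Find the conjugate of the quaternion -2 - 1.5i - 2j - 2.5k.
-2 + 1.5i + 2j + 2.5k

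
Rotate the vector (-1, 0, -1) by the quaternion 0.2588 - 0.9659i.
(-1, -0.5, 0.866)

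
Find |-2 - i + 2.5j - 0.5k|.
3.391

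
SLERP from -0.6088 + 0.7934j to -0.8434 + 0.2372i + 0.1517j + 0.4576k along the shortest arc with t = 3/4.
-0.8439 + 0.1888i + 0.3457j + 0.3642k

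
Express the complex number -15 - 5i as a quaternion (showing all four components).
-15 - 5i + 0j + 0k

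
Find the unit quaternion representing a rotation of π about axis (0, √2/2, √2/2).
0.7071j + 0.7071k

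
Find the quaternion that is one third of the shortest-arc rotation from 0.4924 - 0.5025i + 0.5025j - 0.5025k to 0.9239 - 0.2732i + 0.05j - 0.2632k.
0.6783 - 0.4506i + 0.3701j - 0.447k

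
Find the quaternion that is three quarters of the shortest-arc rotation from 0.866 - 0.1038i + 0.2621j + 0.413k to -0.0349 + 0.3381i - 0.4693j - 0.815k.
0.2846 - 0.3054i + 0.4588j + 0.7844k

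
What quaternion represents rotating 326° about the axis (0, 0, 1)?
-0.9563 + 0.2924k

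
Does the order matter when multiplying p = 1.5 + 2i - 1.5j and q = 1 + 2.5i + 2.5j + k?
Yes: pq = 0.25 + 4.25i + 0.25j + 10.25k ≠ 0.25 + 7.25i + 4.25j - 7.25k = qp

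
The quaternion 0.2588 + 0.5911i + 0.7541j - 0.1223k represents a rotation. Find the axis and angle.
axis = (0.6119, 0.7807, -0.1266), θ = 5π/6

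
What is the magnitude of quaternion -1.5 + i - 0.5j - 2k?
2.739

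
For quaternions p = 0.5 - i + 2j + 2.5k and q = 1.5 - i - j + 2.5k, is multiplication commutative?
No: pq = -4.5 + 5.5i + 2.5j + 8k ≠ -4.5 - 9.5i + 2.5j + 2k = qp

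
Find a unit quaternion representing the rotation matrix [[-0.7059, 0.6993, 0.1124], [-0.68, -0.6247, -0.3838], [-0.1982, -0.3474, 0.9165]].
-0.3827 - 0.0238i - 0.2029j + 0.901k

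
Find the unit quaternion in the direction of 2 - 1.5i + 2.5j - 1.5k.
0.5208 - 0.3906i + 0.6509j - 0.3906k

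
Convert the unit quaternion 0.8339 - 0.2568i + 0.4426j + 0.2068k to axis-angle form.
axis = (-0.4653, 0.8019, 0.3747), θ = 67°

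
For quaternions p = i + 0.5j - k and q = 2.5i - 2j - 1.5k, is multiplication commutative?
No: pq = -3 - 2.75i - j - 3.25k ≠ -3 + 2.75i + j + 3.25k = qp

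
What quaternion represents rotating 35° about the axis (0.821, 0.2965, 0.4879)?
0.9537 + 0.2469i + 0.0892j + 0.1467k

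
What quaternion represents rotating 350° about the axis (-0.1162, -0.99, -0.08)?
-0.9962 - 0.0101i - 0.0863j - 0.007k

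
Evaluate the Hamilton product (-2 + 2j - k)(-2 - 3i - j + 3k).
9 + 11i + j + 2k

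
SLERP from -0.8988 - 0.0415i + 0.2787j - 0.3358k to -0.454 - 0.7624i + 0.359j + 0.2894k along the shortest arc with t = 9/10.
-0.5376 - 0.7211i + 0.3716j + 0.2302k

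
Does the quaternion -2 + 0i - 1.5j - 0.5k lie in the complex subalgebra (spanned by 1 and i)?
No. The quaternion -2 - 1.5j - 0.5k has j-coefficient y = -1.5 and k-coefficient z = -0.5, not both zero, so it does not lie in the complex subalgebra spanned by 1 and i.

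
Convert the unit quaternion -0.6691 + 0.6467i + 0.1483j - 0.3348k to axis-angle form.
axis = (0.8702, 0.1996, -0.4505), θ = 264°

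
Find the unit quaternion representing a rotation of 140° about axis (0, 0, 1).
0.342 + 0.9397k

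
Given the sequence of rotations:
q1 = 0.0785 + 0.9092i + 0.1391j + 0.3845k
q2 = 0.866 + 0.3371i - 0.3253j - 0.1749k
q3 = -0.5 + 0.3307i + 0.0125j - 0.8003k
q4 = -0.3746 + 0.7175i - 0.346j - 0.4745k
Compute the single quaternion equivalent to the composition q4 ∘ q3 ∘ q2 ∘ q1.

q2 · q1 = -0.126 + 0.7131i - 0.1937j + 0.6619k
q3 · q2 · q1 = 0.3593 - 0.545i - 0.6943j - 0.3031k
q4 · q3 · q2 · q1 = -0.1276 + 0.2374i + 0.6118j - 0.7437k
-0.1276 + 0.2374i + 0.6118j - 0.7437k


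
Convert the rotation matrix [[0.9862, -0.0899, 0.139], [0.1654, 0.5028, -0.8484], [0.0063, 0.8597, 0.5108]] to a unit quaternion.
0.866 + 0.4931i + 0.0383j + 0.0737k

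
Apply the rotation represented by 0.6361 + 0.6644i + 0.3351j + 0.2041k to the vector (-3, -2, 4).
(0.343, -5.016, -1.929)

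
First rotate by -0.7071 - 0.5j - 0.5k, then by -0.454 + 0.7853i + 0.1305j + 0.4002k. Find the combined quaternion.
0.5864 - 0.4204i + 0.5274j - 0.4486k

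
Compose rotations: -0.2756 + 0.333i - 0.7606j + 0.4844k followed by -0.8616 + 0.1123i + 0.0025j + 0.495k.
-0.0378 + 0.0598i + 0.7651j - 0.64k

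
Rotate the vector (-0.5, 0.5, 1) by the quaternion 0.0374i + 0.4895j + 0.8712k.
(0.582, 0.574, 0.912)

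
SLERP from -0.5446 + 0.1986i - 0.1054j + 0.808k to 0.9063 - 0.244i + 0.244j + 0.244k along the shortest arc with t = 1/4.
-0.7432 + 0.2437i - 0.1655j + 0.6008k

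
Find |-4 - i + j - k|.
√19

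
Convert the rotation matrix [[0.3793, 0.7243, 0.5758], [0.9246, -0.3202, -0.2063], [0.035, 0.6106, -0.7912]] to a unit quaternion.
0.2588 + 0.7891i + 0.5224j + 0.1935k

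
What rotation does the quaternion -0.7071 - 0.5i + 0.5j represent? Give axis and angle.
axis = (-√2/2, √2/2, 0), θ = 3π/2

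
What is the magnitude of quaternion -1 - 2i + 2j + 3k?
√18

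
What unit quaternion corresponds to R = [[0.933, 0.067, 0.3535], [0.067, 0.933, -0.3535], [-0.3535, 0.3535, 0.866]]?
0.9659 + 0.183i + 0.183j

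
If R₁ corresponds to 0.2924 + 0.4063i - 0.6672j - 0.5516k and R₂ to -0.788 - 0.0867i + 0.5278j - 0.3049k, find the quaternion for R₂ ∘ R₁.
-0.0112 - 0.8401i + 0.5084j + 0.1889k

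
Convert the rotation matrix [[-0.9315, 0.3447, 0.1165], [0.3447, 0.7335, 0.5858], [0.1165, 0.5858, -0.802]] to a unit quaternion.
0.1851i + 0.931j + 0.3146k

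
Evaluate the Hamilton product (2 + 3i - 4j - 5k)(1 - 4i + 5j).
34 + 20i + 26j - 6k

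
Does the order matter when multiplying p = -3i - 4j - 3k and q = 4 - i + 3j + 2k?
Yes: pq = 15 - 11i - 7j - 25k ≠ 15 - 13i - 25j + k = qp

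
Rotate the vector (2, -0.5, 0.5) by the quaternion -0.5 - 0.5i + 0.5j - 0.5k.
(0.5, -0.5, 2)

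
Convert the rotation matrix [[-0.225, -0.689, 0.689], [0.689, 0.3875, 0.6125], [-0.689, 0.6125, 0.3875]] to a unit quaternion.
0.6225 + 0.5534j + 0.5534k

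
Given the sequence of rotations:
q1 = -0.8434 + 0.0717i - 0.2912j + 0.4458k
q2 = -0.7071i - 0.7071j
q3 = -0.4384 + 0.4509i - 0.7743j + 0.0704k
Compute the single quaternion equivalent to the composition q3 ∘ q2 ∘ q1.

q2 · q1 = -0.1552 + 0.2811i + 0.9116j + 0.2566k
q3 · q2 · q1 = 0.6291 - 0.4561i - 0.3754j + 0.5053k
0.6291 - 0.4561i - 0.3754j + 0.5053k


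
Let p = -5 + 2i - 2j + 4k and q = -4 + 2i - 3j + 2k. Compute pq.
2 - 10i + 27j - 28k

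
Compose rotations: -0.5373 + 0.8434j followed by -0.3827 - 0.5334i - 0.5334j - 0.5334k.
0.6555 + 0.7365i - 0.0362j - 0.1633k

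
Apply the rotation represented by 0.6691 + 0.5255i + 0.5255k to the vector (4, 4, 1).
(-0.47, 1.691, 5.47)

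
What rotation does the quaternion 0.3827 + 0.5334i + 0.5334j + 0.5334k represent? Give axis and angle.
axis = (√3/3, √3/3, √3/3), θ = 3π/4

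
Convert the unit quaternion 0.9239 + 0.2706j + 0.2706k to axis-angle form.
axis = (0, √2/2, √2/2), θ = π/4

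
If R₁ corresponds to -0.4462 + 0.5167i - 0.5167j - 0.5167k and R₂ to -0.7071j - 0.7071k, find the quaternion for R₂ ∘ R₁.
-0.7307 - 0.0499j + 0.6809k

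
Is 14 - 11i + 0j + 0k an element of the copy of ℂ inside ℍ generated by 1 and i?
Yes. The quaternion 14 - 11i has j- and k-coefficients y = z = 0, so it lies in the complex subalgebra spanned by 1 and i.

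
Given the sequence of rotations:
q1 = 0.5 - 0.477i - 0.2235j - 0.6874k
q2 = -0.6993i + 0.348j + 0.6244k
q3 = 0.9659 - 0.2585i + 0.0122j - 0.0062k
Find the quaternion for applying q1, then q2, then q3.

q2 · q1 = 0.1734 - 0.4493i - 0.6045j + 0.6345k
q3 · q2 · q1 = 0.0627 - 0.4748i - 0.415j + 0.7735k
0.0627 - 0.4748i - 0.415j + 0.7735k


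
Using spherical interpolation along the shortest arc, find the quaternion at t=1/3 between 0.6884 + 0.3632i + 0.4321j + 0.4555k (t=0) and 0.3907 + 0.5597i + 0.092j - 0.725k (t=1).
0.7366 + 0.5491i + 0.3928j + 0.041k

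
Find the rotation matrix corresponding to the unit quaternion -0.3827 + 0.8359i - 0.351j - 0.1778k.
[[0.6904, -0.7229, -0.0286], [-0.4507, -0.4607, 0.7646], [-0.5659, -0.515, -0.6439]]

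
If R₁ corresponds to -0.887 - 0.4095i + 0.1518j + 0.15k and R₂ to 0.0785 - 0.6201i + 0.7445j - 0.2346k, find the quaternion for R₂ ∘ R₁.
-0.4014 + 0.6652i - 0.4594j + 0.4306k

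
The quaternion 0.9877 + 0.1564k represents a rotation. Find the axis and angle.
axis = (0, 0, 1), θ = 18°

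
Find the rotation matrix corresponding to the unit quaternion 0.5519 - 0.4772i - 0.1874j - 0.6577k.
[[0.0646, 0.9048, 0.4209], [-0.5471, -0.3206, 0.7732], [0.8346, -0.2802, 0.4743]]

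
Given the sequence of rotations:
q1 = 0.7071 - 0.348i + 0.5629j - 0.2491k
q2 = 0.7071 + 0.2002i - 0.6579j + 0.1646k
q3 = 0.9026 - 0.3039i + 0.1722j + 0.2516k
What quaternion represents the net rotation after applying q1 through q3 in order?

q2 · q1 = 0.981 - 0.0333i - 0.0746j - 0.176k
q3 · q2 · q1 = 0.9325 - 0.3397i + 0.0397j + 0.1164k
0.9325 - 0.3397i + 0.0397j + 0.1164k


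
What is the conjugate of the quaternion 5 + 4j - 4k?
5 - 4j + 4k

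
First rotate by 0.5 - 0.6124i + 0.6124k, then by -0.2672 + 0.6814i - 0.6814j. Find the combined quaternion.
0.2837 + 0.087i - 0.758j - 0.5809k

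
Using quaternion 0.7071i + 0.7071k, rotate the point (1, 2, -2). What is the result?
(-2, -2, 1)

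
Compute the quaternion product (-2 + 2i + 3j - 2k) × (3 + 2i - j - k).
-9 - 3i + 9j - 12k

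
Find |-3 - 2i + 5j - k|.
√39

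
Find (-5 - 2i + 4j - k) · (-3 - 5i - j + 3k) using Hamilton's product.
12 + 42i + 4j + 10k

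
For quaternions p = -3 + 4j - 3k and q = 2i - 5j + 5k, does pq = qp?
No: pq = 35 - i + 9j - 23k ≠ 35 - 11i + 21j - 7k = qp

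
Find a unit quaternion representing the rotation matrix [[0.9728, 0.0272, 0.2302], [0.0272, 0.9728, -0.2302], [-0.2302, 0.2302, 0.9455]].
0.9863 + 0.1167i + 0.1167j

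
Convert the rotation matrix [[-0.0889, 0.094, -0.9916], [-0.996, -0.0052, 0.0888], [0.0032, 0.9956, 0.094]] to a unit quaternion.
-0.5 - 0.4534i + 0.4974j + 0.545k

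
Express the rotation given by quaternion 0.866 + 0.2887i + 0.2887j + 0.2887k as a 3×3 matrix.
[[0.6666, -0.3333, 0.6667], [0.6667, 0.6666, -0.3333], [-0.3333, 0.6667, 0.6666]]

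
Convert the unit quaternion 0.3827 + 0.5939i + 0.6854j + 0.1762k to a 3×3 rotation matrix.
[[-0.0016, 0.6793, 0.7339], [0.949, 0.2325, -0.213], [-0.3153, 0.6961, -0.645]]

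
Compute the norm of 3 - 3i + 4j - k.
√35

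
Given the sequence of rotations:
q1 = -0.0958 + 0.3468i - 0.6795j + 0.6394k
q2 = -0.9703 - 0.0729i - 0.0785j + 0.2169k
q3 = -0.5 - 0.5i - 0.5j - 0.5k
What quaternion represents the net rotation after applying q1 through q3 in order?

q2 · q1 = -0.0738 - 0.2323i + 0.7887j - 0.5644k
q3 · q2 · q1 = 0.0329 + 0.8296i - 0.5235j - 0.1914k
0.0329 + 0.8296i - 0.5235j - 0.1914k


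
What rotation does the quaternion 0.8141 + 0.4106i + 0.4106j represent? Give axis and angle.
axis = (√2/2, √2/2, 0), θ = 71°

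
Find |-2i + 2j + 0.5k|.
2.872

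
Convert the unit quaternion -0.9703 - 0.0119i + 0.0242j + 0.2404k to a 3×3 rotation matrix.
[[0.8832, 0.4659, -0.0527], [-0.4671, 0.8841, -0.0115], [0.0412, 0.0347, 0.9985]]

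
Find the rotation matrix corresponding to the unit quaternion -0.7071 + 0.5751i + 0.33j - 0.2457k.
[[0.6615, 0.0321, -0.7493], [0.727, 0.2178, 0.6511], [0.1841, -0.9755, 0.1207]]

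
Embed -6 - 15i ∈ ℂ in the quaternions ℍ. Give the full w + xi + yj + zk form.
-6 - 15i + 0j + 0k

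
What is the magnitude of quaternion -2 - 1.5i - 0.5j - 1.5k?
2.958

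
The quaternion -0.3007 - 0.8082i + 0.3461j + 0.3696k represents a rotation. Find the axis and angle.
axis = (-0.8474, 0.3629, 0.3875), θ = 215°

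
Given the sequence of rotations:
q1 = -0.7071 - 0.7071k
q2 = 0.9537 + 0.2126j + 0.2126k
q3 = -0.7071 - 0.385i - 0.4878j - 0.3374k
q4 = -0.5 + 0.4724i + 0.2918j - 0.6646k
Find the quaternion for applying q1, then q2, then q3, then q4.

q2 · q1 = -0.524 - 0.1503i - 0.1503j - 0.8247k
q3 · q2 · q1 = -0.0389 + 0.6596i + 0.0951j + 0.7445k
q4 · q3 · q2 · q1 = 0.1749 - 0.0677i - 0.849j - 0.4939k
0.1749 - 0.0677i - 0.849j - 0.4939k


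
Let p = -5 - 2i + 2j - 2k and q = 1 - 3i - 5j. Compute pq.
-1 + 3i + 33j + 14k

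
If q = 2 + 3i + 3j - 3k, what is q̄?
2 - 3i - 3j + 3k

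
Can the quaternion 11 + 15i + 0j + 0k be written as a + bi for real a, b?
Yes. The quaternion 11 + 15i has j- and k-coefficients y = z = 0, so it lies in the complex subalgebra spanned by 1 and i.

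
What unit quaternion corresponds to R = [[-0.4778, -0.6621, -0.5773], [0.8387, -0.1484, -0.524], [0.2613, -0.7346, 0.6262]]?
0.5 - 0.1053i - 0.4193j + 0.7504k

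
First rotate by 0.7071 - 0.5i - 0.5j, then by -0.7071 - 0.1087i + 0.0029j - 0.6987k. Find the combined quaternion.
-0.5529 - 0.0727i + 0.705j - 0.4383k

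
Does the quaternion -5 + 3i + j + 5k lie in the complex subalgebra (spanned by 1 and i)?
No. The quaternion -5 + 3i + j + 5k has j-coefficient y = 1 and k-coefficient z = 5, not both zero, so it does not lie in the complex subalgebra spanned by 1 and i.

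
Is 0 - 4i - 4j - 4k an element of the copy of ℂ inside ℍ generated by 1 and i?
No. The quaternion -4i - 4j - 4k has j-coefficient y = -4 and k-coefficient z = -4, not both zero, so it does not lie in the complex subalgebra spanned by 1 and i.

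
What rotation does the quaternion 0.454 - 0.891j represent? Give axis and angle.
axis = (0, -1, 0), θ = 126°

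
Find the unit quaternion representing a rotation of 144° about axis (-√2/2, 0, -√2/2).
0.309 - 0.6725i - 0.6725k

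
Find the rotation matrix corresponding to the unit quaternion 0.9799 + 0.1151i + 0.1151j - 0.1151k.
[[0.947, 0.2521, 0.1991], [-0.1991, 0.947, -0.2521], [-0.2521, 0.1991, 0.947]]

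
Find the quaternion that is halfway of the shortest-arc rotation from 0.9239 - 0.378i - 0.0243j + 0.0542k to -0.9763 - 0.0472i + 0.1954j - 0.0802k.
0.9765 - 0.17i - 0.1129j + 0.0691k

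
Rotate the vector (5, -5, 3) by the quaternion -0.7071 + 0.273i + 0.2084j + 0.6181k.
(-4.066, -2.305, 6.096)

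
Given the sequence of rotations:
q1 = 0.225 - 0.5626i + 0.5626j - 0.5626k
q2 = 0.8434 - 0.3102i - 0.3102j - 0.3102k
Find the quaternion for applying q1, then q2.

q2 · q1 = 0.0152 - 0.1953i + 0.4047j - 0.8933k
0.0152 - 0.1953i + 0.4047j - 0.8933k


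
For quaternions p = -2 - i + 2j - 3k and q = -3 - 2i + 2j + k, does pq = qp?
No: pq = 3 + 15i - 3j + 9k ≠ 3 - i - 17j + 5k = qp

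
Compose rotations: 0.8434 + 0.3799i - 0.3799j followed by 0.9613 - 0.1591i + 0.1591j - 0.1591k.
0.9316 + 0.1706i - 0.2915j - 0.1342k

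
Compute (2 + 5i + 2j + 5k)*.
2 - 5i - 2j - 5k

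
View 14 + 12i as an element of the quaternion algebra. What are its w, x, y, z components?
14 + 12i + 0j + 0k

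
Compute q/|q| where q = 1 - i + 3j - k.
0.2887 - 0.2887i + 0.866j - 0.2887k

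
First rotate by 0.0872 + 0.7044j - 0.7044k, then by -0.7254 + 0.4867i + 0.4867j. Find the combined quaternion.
-0.4061 - 0.3004i - 0.1257j + 0.8538k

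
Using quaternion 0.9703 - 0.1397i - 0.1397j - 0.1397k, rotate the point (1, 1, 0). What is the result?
(1.232, 0.69, 0.078)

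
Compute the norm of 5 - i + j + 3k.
6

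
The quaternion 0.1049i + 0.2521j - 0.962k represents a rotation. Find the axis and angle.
axis = (0.1049, 0.2521, -0.962), θ = π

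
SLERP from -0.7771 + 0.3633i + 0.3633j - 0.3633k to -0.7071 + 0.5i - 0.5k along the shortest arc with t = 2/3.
-0.7452 + 0.4632i + 0.1243j - 0.4632k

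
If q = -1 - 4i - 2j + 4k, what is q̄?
-1 + 4i + 2j - 4k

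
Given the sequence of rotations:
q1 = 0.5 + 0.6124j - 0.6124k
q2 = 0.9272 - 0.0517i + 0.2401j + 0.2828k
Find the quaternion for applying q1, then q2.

q2 · q1 = 0.4897 - 0.3461i + 0.6562j - 0.4581k
0.4897 - 0.3461i + 0.6562j - 0.4581k


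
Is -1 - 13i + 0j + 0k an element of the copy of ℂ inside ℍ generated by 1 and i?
Yes. The quaternion -1 - 13i has j- and k-coefficients y = z = 0, so it lies in the complex subalgebra spanned by 1 and i.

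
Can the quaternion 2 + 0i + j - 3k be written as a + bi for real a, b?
No. The quaternion 2 + j - 3k has j-coefficient y = 1 and k-coefficient z = -3, not both zero, so it does not lie in the complex subalgebra spanned by 1 and i.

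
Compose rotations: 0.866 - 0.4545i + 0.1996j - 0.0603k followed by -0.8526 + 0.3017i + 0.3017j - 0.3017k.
-0.6796 + 0.6908i + 0.2464j - 0.0125k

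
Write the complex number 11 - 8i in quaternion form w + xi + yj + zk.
11 - 8i + 0j + 0k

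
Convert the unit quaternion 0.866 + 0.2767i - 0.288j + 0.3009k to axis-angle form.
axis = (0.5533, -0.5759, 0.6017), θ = π/3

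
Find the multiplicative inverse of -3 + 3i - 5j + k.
-0.0682 - 0.0682i + 0.1136j - 0.0227k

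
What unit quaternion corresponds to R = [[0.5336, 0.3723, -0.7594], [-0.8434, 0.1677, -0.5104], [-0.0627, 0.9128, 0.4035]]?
0.7254 + 0.4905i - 0.2401j - 0.419k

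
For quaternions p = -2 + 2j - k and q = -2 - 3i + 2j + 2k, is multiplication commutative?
No: pq = 2 + 12i - 5j + 4k ≠ 2 - 11j - 8k = qp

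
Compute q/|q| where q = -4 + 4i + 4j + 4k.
-0.5 + 0.5i + 0.5j + 0.5k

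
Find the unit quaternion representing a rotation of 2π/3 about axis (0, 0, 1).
0.5 + 0.866k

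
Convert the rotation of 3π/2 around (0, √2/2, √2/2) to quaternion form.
-0.7071 + 0.5j + 0.5k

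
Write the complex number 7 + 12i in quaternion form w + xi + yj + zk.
7 + 12i + 0j + 0k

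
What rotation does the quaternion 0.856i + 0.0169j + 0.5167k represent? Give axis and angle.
axis = (0.856, 0.0169, 0.5167), θ = π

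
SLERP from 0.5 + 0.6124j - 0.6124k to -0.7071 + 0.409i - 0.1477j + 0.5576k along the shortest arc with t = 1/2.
0.6388 - 0.2164i + 0.4022j - 0.6191k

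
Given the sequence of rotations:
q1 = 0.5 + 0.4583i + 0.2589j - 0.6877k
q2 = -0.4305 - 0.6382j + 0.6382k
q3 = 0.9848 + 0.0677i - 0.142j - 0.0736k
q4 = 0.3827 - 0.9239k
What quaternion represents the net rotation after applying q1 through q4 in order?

q2 · q1 = 0.3889 + 0.0764i - 0.1381j + 0.9076k
q3 · q2 · q1 = 0.425 - 0.0375i - 0.2583j + 0.8667k
q4 · q3 · q2 · q1 = 0.9634 - 0.253i - 0.0642j - 0.061k
0.9634 - 0.253i - 0.0642j - 0.061k


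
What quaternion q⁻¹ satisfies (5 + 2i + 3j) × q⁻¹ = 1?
0.1316 - 0.0526i - 0.0789j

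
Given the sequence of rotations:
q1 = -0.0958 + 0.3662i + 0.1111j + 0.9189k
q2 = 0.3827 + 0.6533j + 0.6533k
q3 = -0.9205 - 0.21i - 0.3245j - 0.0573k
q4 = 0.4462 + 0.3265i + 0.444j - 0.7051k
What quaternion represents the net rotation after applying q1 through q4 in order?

q2 · q1 = -0.7096 + 0.6679i + 0.2192j + 0.0498k
q3 · q2 · q1 = 0.8674 - 0.4694i + 0.0007j + 0.1655k
q4 · q3 · q2 · q1 = 0.6567 + 0.1477i + 0.6624j - 0.3291k
0.6567 + 0.1477i + 0.6624j - 0.3291k


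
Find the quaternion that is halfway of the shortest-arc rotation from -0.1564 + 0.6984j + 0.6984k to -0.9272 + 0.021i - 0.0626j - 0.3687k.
0.5069 - 0.0138i + 0.5004j + 0.7017k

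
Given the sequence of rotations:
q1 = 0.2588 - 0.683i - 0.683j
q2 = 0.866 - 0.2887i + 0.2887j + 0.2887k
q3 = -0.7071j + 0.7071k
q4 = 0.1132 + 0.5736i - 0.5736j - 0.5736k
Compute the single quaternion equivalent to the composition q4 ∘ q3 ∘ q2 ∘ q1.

q2 · q1 = 0.2241 - 0.469i - 0.7139j + 0.4691k
q3 · q2 · q1 = -0.8365 + 0.1731i - 0.4901j - 0.1732k
q4 · q3 · q2 · q1 = -0.5745 - 0.642i + 0.4244j + 0.2784k
-0.5745 - 0.642i + 0.4244j + 0.2784k


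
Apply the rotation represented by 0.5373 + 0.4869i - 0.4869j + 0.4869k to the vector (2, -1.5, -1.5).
(1.673, 1.517, 1.844)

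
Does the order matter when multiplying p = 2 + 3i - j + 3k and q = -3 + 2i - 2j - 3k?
Yes: pq = -5 + 4i + 14j - 19k ≠ -5 - 14i - 16j - 11k = qp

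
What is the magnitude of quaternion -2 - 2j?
√8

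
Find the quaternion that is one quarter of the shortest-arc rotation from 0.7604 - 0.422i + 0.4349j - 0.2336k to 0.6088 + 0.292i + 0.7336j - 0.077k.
0.7705 - 0.2519i + 0.5482j - 0.206k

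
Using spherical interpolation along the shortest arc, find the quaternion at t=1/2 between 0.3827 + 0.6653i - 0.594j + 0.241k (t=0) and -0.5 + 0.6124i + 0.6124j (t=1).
0.5826 + 0.0349i - 0.7963j + 0.1591k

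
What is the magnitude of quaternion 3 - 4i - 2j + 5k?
√54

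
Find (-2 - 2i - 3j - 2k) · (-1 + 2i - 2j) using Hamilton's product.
-6i + 3j + 12k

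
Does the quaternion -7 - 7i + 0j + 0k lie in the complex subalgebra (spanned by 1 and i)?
Yes. The quaternion -7 - 7i has j- and k-coefficients y = z = 0, so it lies in the complex subalgebra spanned by 1 and i.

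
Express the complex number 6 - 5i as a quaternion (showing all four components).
6 - 5i + 0j + 0k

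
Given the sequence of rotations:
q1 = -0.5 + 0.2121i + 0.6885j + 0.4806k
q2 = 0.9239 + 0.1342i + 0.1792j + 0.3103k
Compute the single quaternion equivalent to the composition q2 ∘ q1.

q2 · q1 = -0.7629 + 0.0013i + 0.5478j + 0.3433k
-0.7629 + 0.0013i + 0.5478j + 0.3433k


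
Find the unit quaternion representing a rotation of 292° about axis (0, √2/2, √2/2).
-0.829 + 0.3954j + 0.3954k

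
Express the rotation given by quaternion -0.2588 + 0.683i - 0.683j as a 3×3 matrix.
[[0.067, -0.933, 0.3535], [-0.933, 0.067, 0.3535], [-0.3535, -0.3535, -0.866]]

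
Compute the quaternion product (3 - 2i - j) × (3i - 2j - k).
4 + 10i - 8j + 4k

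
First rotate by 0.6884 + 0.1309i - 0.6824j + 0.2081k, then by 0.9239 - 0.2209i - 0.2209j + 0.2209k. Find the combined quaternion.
0.4682 + 0.0736i - 0.7077j + 0.524k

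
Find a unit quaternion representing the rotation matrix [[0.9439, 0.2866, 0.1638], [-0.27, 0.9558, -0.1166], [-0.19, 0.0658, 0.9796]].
0.9848 + 0.0463i + 0.0898j - 0.1413k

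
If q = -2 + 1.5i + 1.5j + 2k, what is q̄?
-2 - 1.5i - 1.5j - 2k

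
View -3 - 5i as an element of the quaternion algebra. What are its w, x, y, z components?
-3 - 5i + 0j + 0k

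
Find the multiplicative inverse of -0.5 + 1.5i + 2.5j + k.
-0.0513 - 0.1538i - 0.2564j - 0.1026k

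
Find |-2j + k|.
√5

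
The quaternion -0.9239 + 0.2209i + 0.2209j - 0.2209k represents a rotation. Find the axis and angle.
axis = (√3/3, √3/3, -√3/3), θ = 7π/4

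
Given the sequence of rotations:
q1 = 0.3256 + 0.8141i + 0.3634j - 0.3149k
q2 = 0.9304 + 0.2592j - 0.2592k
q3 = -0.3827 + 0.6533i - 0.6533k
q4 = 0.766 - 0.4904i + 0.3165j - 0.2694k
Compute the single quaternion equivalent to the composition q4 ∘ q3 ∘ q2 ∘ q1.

q2 · q1 = 0.1271 + 0.77i + 0.2115j - 0.5884k
q3 · q2 · q1 = -0.9361 - 0.0735i - 0.1996j + 0.2803k
q4 · q3 · q2 · q1 = -0.6144 + 0.4377i - 0.2919j + 0.588k
-0.6144 + 0.4377i - 0.2919j + 0.588k


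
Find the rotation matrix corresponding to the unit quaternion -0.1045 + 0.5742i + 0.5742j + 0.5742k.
[[-0.3188, 0.7794, 0.5394], [0.5394, -0.3188, 0.7794], [0.7794, 0.5394, -0.3188]]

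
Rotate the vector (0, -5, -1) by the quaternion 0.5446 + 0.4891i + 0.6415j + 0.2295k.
(-2.811, -1.843, -3.834)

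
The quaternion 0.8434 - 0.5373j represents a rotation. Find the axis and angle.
axis = (0, -1, 0), θ = 65°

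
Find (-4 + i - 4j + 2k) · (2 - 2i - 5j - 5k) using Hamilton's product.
-16 + 40i + 13j + 11k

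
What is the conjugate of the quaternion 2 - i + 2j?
2 + i - 2j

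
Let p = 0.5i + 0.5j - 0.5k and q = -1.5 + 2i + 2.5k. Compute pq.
0.25 + 0.5i - 3j - 0.25k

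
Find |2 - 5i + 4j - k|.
√46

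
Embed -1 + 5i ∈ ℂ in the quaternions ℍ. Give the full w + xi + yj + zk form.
-1 + 5i + 0j + 0k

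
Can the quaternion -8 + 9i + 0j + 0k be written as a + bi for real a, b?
Yes. The quaternion -8 + 9i has j- and k-coefficients y = z = 0, so it lies in the complex subalgebra spanned by 1 and i.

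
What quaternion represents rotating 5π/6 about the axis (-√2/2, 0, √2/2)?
0.2588 - 0.683i + 0.683k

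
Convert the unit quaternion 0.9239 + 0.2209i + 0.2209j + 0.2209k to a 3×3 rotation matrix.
[[0.8048, -0.3106, 0.5058], [0.5058, 0.8048, -0.3106], [-0.3106, 0.5058, 0.8048]]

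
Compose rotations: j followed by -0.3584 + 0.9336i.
-0.3584j + 0.9336k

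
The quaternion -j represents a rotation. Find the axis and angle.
axis = (0, -1, 0), θ = π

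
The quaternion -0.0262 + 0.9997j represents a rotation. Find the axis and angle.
axis = (0, 1, 0), θ = 183°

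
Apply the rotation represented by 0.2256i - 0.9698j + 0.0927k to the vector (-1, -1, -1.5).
(1.273, -0.174, 1.612)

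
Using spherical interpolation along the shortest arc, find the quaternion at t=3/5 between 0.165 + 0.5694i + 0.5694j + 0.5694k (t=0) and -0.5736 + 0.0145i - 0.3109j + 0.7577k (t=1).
-0.3447 + 0.3182i + 0.0721j + 0.8802k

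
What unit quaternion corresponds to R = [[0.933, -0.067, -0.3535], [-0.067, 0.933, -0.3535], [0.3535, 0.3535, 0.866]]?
0.9659 + 0.183i - 0.183j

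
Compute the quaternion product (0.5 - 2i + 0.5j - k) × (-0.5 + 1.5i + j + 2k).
4.25 + 3.75i + 2.75j - 1.25k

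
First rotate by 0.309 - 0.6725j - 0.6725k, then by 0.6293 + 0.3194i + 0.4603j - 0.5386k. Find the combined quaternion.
0.1418 - 0.5731i - 0.0662j - 0.8044k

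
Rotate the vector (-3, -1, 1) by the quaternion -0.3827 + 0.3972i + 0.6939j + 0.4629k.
(0.106, 0.1, -3.313)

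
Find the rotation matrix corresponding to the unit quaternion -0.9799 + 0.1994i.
[[1, 0, 0], [0, 0.9205, 0.3908], [0, -0.3908, 0.9205]]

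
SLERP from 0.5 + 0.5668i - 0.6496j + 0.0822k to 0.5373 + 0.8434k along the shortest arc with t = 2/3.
0.6275 + 0.2393i - 0.2743j + 0.6883k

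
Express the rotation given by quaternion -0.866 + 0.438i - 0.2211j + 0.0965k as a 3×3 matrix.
[[0.8836, -0.0265, 0.4675], [-0.3608, 0.5977, 0.7159], [-0.2984, -0.8013, 0.5185]]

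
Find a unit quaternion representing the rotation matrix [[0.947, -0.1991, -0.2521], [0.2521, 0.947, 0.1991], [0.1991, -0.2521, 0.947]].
0.9799 - 0.1151i - 0.1151j + 0.1151k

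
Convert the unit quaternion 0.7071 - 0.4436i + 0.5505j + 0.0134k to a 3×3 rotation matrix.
[[0.3935, -0.5074, 0.7666], [-0.4695, 0.6061, 0.6421], [-0.7904, -0.6126, 0.0003]]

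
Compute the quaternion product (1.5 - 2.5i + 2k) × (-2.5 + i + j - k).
0.75 + 5.75i + j - 9k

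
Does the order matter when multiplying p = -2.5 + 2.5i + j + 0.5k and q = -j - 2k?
Yes: pq = 2 - 1.5i + 7.5j + 2.5k ≠ 2 + 1.5i - 2.5j + 7.5k = qp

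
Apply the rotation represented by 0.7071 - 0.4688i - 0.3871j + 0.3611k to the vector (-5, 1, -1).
(-1.459, -4.452, -2.248)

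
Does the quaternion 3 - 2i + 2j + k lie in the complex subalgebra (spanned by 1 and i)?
No. The quaternion 3 - 2i + 2j + k has j-coefficient y = 2 and k-coefficient z = 1, not both zero, so it does not lie in the complex subalgebra spanned by 1 and i.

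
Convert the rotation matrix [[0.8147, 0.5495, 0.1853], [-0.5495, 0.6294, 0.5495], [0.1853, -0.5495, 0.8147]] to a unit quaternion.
0.9026 - 0.3044i - 0.3044k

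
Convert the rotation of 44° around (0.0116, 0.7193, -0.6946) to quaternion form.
0.9272 + 0.0043i + 0.2695j - 0.2602k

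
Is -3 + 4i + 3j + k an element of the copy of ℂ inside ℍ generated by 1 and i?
No. The quaternion -3 + 4i + 3j + k has j-coefficient y = 3 and k-coefficient z = 1, not both zero, so it does not lie in the complex subalgebra spanned by 1 and i.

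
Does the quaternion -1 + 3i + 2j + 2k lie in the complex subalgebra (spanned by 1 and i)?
No. The quaternion -1 + 3i + 2j + 2k has j-coefficient y = 2 and k-coefficient z = 2, not both zero, so it does not lie in the complex subalgebra spanned by 1 and i.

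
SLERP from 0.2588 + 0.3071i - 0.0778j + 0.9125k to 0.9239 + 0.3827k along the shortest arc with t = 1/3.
0.5408 + 0.2231i - 0.0565j + 0.809k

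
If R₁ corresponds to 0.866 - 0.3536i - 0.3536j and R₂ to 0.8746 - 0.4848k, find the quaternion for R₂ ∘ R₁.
0.7574 - 0.4807i - 0.1378j - 0.4198k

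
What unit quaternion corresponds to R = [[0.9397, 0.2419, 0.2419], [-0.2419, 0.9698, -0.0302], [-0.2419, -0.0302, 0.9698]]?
0.9848 + 0.1228j - 0.1228k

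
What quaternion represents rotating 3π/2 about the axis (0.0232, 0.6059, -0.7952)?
-0.7071 + 0.0164i + 0.4284j - 0.5623k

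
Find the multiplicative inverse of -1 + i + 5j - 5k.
-0.0192 - 0.0192i - 0.0962j + 0.0962k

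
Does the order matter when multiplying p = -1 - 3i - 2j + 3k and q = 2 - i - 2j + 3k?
Yes: pq = -18 - 5i + 4j + 7k ≠ -18 - 5i - 8j - k = qp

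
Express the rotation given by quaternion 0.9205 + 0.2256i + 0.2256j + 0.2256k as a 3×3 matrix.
[[0.7964, -0.3135, 0.5171], [0.5171, 0.7964, -0.3135], [-0.3135, 0.5171, 0.7964]]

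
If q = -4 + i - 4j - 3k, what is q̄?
-4 - i + 4j + 3k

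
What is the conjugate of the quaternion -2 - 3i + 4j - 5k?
-2 + 3i - 4j + 5k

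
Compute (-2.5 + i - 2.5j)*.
-2.5 - i + 2.5j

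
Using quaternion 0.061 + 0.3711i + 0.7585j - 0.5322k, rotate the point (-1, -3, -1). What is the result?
(-0.864, -0.12, 3.2)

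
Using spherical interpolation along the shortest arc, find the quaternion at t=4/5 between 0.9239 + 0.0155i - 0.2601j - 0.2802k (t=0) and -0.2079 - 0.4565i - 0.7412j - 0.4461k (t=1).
0.0743 - 0.4173i - 0.7598j - 0.493k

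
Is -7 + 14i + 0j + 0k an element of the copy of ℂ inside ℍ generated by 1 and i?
Yes. The quaternion -7 + 14i has j- and k-coefficients y = z = 0, so it lies in the complex subalgebra spanned by 1 and i.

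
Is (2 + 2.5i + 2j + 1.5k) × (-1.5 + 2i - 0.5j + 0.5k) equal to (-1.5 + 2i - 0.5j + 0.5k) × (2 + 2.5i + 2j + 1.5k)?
No: pq = -7.75 + 2i - 2.25j - 6.5k ≠ -7.75 - 1.5i - 5.75j + 4k = qp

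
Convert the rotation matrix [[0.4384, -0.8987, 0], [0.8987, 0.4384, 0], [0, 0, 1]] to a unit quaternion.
0.8481 + 0.5299k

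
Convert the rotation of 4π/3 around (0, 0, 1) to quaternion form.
-0.5 + 0.866k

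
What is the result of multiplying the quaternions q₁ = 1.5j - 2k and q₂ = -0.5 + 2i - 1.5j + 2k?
6.25 - 4.75j - 2k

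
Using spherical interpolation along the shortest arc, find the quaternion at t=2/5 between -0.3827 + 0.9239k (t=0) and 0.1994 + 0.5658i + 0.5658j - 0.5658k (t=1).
-0.3431 - 0.2564i - 0.2564j + 0.8665k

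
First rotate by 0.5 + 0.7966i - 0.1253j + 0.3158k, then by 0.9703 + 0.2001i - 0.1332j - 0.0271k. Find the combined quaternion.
0.3176 + 0.8275i - 0.273j + 0.3739k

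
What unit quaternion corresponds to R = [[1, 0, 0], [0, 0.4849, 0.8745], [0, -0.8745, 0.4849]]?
0.8617 - 0.5075i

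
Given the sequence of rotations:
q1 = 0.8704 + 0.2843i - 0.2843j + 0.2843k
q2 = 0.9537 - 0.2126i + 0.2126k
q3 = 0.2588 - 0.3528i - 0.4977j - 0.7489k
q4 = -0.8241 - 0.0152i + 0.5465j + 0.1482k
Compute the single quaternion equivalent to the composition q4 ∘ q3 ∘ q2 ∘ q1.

q2 · q1 = 0.8301 + 0.1465i - 0.1503j + 0.5166k
q3 · q2 · q1 = 0.5786 - 0.6246i - 0.3795j - 0.362k
q4 · q3 · q2 · q1 = -0.2253 + 0.3643i + 0.5309j + 0.7312k
-0.2253 + 0.3643i + 0.5309j + 0.7312k


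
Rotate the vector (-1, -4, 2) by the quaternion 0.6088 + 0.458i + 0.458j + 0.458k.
(2.346, -1.897, -3.449)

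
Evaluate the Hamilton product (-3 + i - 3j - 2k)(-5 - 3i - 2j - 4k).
4 + 12i + 31j + 11k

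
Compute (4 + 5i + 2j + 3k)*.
4 - 5i - 2j - 3k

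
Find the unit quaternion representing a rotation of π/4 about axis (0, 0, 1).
0.9239 + 0.3827k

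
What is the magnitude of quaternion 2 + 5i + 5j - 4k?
√70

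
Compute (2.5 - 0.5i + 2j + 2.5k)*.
2.5 + 0.5i - 2j - 2.5k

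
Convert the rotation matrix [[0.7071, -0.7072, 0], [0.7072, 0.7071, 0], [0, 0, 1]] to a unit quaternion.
0.9239 + 0.3827k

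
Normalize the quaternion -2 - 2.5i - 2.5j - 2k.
-0.4417 - 0.5522i - 0.5522j - 0.4417k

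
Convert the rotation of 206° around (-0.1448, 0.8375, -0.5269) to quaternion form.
-0.225 - 0.1411i + 0.816j - 0.5134k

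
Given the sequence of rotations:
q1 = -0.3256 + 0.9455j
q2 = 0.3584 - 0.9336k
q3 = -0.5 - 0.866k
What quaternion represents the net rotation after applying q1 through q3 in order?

q2 · q1 = -0.1167 + 0.8827i + 0.3389j + 0.304k
q3 · q2 · q1 = 0.3216 - 0.1479i - 0.9339j - 0.0509k
0.3216 - 0.1479i - 0.9339j - 0.0509k


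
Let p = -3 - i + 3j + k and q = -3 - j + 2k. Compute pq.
10 + 10i - 4j - 8k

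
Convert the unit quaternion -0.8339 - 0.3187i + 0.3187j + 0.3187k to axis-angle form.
axis = (-√3/3, √3/3, √3/3), θ = 293°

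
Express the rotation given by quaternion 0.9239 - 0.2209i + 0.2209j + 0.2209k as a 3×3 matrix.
[[0.8048, -0.5058, 0.3106], [0.3106, 0.8048, 0.5058], [-0.5058, -0.3106, 0.8048]]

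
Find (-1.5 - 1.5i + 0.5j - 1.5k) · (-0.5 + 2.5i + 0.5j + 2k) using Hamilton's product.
7.25 - 1.25i - 1.75j - 4.25k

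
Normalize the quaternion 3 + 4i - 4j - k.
0.4629 + 0.6172i - 0.6172j - 0.1543k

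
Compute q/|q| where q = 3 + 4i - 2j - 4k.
0.4472 + 0.5963i - 0.2981j - 0.5963k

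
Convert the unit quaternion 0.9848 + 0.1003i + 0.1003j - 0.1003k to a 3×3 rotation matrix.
[[0.9598, 0.2177, 0.1774], [-0.1774, 0.9598, -0.2177], [-0.2177, 0.1774, 0.9598]]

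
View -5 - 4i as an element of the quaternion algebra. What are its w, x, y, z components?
-5 - 4i + 0j + 0k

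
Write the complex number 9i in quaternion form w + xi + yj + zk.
0 + 9i + 0j + 0k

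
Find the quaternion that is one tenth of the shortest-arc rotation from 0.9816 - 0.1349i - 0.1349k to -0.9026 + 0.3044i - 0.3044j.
0.9801 - 0.1532i + 0.0312j - 0.122k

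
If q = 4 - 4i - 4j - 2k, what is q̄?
4 + 4i + 4j + 2k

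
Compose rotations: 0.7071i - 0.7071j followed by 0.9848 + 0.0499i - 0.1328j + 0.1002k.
-0.1292 + 0.7672i - 0.6255j + 0.0586k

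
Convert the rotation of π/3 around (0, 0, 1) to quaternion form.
0.866 + 0.5k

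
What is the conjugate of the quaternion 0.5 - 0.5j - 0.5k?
0.5 + 0.5j + 0.5k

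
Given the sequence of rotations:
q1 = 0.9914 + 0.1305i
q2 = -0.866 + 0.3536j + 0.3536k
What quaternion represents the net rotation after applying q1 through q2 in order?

q2 · q1 = -0.8586 - 0.113i + 0.3967j + 0.3044k
-0.8586 - 0.113i + 0.3967j + 0.3044k


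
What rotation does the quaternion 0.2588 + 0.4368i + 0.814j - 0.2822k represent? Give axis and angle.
axis = (0.4522, 0.8427, -0.2922), θ = 5π/6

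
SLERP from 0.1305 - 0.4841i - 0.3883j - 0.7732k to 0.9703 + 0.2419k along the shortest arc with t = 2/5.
-0.4493 - 0.3818i - 0.3062j - 0.7474k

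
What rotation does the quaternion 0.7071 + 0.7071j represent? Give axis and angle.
axis = (0, 1, 0), θ = π/2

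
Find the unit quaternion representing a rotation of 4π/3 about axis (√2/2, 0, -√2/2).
-0.5 + 0.6124i - 0.6124k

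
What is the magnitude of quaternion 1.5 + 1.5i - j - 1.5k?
2.784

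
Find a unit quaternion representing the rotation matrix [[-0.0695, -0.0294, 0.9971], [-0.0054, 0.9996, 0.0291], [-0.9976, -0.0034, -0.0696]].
0.682 - 0.0119i + 0.7312j + 0.0088k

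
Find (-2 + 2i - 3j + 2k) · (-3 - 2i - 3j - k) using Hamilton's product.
3 + 7i + 13j - 16k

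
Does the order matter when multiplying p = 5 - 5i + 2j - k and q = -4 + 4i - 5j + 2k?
Yes: pq = 12 + 39i - 27j + 31k ≠ 12 + 41i - 39j - 3k = qp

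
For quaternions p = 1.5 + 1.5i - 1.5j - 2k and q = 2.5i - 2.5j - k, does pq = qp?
No: pq = -9.5 + 0.25i - 7.25j - 1.5k ≠ -9.5 + 7.25i - 0.25j - 1.5k = qp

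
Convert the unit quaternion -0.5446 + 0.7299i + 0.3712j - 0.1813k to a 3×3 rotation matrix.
[[0.6587, 0.3444, -0.669], [0.7393, -0.1312, 0.6604], [0.1396, -0.9296, -0.3411]]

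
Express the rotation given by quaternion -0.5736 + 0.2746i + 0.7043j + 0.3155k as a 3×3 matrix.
[[-0.1912, 0.7487, -0.6347], [0.0249, 0.6501, 0.7594], [0.9812, 0.1294, -0.1429]]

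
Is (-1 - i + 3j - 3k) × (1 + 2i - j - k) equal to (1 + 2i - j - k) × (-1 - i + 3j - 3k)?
No: pq = 1 - 9i - 3j - 7k ≠ 1 + 3i + 11j + 3k = qp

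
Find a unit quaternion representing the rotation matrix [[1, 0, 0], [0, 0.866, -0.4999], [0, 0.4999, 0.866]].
0.9659 + 0.2588i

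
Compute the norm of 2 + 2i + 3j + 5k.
√42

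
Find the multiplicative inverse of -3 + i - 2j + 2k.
-0.1667 - 0.0556i + 0.1111j - 0.1111k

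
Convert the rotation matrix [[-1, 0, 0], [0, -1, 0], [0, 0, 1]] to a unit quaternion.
k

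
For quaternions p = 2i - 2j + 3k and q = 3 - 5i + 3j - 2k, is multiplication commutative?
No: pq = 22 + i - 17j + 5k ≠ 22 + 11i + 5j + 13k = qp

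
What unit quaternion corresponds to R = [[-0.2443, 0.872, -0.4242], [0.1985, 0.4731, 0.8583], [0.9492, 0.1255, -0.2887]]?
-0.4848 + 0.3779i + 0.7082j + 0.3473k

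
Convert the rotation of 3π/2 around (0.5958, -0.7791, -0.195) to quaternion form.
-0.7071 + 0.4213i - 0.5509j - 0.1379k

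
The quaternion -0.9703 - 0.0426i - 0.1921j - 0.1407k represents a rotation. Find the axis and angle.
axis = (-0.1761, -0.7941, -0.5817), θ = 332°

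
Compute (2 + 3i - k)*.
2 - 3i + k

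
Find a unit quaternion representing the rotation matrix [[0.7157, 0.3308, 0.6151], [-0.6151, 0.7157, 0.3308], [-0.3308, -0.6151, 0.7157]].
0.887 - 0.2666i + 0.2666j - 0.2666k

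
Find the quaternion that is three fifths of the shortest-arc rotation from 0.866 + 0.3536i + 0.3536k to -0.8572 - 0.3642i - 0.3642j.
0.8887 + 0.3716i + 0.2248j + 0.1468k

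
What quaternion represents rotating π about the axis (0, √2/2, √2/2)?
0.7071j + 0.7071k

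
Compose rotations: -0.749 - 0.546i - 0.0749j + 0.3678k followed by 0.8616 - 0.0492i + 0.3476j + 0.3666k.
-0.781 - 0.2783i - 0.507j + 0.2358k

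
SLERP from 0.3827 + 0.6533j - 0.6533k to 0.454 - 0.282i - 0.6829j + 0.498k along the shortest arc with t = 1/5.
0.2186 + 0.0651i + 0.7095j - 0.6668k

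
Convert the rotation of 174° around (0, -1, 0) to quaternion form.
0.0523 - 0.9986j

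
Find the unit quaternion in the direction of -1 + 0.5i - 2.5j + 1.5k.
-0.3203 + 0.1601i - 0.8006j + 0.4804k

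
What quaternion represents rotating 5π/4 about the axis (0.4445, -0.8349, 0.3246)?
-0.3827 + 0.4107i - 0.7713j + 0.2999k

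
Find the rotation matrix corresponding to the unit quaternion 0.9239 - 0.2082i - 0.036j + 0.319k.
[[0.7939, -0.5745, -0.1994], [0.6044, 0.7098, 0.3617], [-0.0663, -0.4077, 0.9107]]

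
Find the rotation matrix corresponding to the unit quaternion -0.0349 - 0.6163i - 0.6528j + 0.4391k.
[[-0.2379, 0.8353, -0.4957], [0.774, -0.1453, -0.6163], [-0.5868, -0.5303, -0.6119]]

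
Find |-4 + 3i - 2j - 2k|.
√33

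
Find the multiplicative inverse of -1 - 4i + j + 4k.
-0.0294 + 0.1176i - 0.0294j - 0.1176k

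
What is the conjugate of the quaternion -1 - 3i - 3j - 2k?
-1 + 3i + 3j + 2k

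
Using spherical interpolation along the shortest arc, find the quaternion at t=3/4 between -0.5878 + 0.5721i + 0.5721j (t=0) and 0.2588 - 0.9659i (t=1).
-0.3657 + 0.9172i + 0.158j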